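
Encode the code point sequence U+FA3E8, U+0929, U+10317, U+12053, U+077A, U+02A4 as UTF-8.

F3 BA 8F A8 E0 A4 A9 F0 90 8C 97 F0 92 81 93 DD BA CA A4

U+FA3E8: 4-byte form → F3 BA 8F A8.
U+0929: 3-byte form → E0 A4 A9.
U+10317: 4-byte form → F0 90 8C 97.
U+12053: 4-byte form → F0 92 81 93.
U+077A: 2-byte form → DD BA.
U+02A4: 2-byte form → CA A4.
Concatenated (19 bytes): F3 BA 8F A8 E0 A4 A9 F0 90 8C 97 F0 92 81 93 DD BA CA A4.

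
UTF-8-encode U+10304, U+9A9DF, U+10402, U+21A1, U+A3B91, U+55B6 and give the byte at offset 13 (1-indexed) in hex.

1-indexed offset 13 is 0-indexed offset 12.
U+10304 → 4-byte form F0 90 8C 84 at offsets 0–3.
U+9A9DF → 4-byte form F2 9A A7 9F at offsets 4–7.
U+10402 → 4-byte form F0 90 90 82 at offsets 8–11.
U+21A1 → 3-byte form E2 86 A1 at offsets 12–14.
Offset 12 falls in char 4's range; it's byte 1 of E2 86 A1 = 0xE2.

0xE2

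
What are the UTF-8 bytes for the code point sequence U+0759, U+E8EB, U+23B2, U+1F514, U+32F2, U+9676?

U+0759: 2-byte form → DD 99.
U+E8EB: 3-byte form → EE A3 AB.
U+23B2: 3-byte form → E2 8E B2.
U+1F514: 4-byte form → F0 9F 94 94.
U+32F2: 3-byte form → E3 8B B2.
U+9676: 3-byte form → E9 99 B6.
Concatenated (18 bytes): DD 99 EE A3 AB E2 8E B2 F0 9F 94 94 E3 8B B2 E9 99 B6.

DD 99 EE A3 AB E2 8E B2 F0 9F 94 94 E3 8B B2 E9 99 B6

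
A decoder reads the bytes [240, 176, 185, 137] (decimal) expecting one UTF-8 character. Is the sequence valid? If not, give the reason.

valid

Leading byte 0xF0 = 11110000 → 4-byte form.
Continuation bytes 0xB0=10110000, 0xB9=10111001, 0x89=10001001 all match 10xxxxxx.
Decoded value 0x30E49 is ≥ 0x10000 (shortest form) and not a surrogate.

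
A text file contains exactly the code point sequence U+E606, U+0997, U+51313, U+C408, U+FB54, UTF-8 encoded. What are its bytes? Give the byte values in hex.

EE 98 86 E0 A6 97 F1 91 8C 93 EC 90 88 EF AD 94

U+E606: 3-byte form → EE 98 86.
U+0997: 3-byte form → E0 A6 97.
U+51313: 4-byte form → F1 91 8C 93.
U+C408: 3-byte form → EC 90 88.
U+FB54: 3-byte form → EF AD 94.
Concatenated (16 bytes): EE 98 86 E0 A6 97 F1 91 8C 93 EC 90 88 EF AD 94.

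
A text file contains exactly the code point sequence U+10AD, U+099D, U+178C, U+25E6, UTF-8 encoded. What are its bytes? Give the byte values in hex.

E1 82 AD E0 A6 9D E1 9E 8C E2 97 A6

U+10AD: 3-byte form → E1 82 AD.
U+099D: 3-byte form → E0 A6 9D.
U+178C: 3-byte form → E1 9E 8C.
U+25E6: 3-byte form → E2 97 A6.
Concatenated (12 bytes): E1 82 AD E0 A6 9D E1 9E 8C E2 97 A6.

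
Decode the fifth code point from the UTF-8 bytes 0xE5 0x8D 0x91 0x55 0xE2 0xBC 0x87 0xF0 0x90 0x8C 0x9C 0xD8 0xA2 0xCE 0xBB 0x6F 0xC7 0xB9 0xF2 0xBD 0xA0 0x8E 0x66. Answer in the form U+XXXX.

Offset 0: leading byte 0xE5 = 11100101 → 3-byte char #1 = E5 8D 91.
Offset 3: leading byte 0x55 = 01010101 → 1-byte char #2 = 55.
Offset 4: leading byte 0xE2 = 11100010 → 3-byte char #3 = E2 BC 87.
Offset 7: leading byte 0xF0 = 11110000 → 4-byte char #4 = F0 90 8C 9C.
Offset 11: leading byte 0xD8 = 11011000 → 2-byte char #5 = D8 A2.
Leading byte 0xD8 = 11011000 matches 110xxxxx → 2-byte sequence.
Byte 1: 0xD8 = 11011000, payload 11000 (5 bits).
Byte 2: 0xA2 = 10100010 (10xxxxxx ✓), payload 100010.
Concatenate: 11000100010 = 0x622 (11 bits → U+0622).

U+0622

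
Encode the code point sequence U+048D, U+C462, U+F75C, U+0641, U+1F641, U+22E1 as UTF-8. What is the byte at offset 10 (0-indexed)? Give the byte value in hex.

U+048D → 2-byte form D2 8D at offsets 0–1.
U+C462 → 3-byte form EC 91 A2 at offsets 2–4.
U+F75C → 3-byte form EF 9D 9C at offsets 5–7.
U+0641 → 2-byte form D9 81 at offsets 8–9.
U+1F641 → 4-byte form F0 9F 99 81 at offsets 10–13.
Offset 10 falls in char 5's range; it's byte 1 of F0 9F 99 81 = 0xF0.

0xF0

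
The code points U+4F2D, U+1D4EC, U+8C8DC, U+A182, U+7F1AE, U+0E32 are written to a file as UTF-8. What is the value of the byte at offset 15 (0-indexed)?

0xBF

U+4F2D → 3-byte form E4 BC AD at offsets 0–2.
U+1D4EC → 4-byte form F0 9D 93 AC at offsets 3–6.
U+8C8DC → 4-byte form F2 8C A3 9C at offsets 7–10.
U+A182 → 3-byte form EA 86 82 at offsets 11–13.
U+7F1AE → 4-byte form F1 BF 86 AE at offsets 14–17.
Offset 15 falls in char 5's range; it's byte 2 of F1 BF 86 AE = 0xBF.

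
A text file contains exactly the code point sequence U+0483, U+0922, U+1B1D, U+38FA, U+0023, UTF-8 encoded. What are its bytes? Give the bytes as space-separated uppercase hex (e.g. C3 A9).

U+0483: 2-byte form → D2 83.
U+0922: 3-byte form → E0 A4 A2.
U+1B1D: 3-byte form → E1 AC 9D.
U+38FA: 3-byte form → E3 A3 BA.
U+0023: 1-byte form → 23.
Concatenated (12 bytes): D2 83 E0 A4 A2 E1 AC 9D E3 A3 BA 23.

D2 83 E0 A4 A2 E1 AC 9D E3 A3 BA 23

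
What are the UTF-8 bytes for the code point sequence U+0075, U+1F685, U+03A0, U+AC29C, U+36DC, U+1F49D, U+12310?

75 F0 9F 9A 85 CE A0 F2 AC 8A 9C E3 9B 9C F0 9F 92 9D F0 92 8C 90

U+0075: 1-byte form → 75.
U+1F685: 4-byte form → F0 9F 9A 85.
U+03A0: 2-byte form → CE A0.
U+AC29C: 4-byte form → F2 AC 8A 9C.
U+36DC: 3-byte form → E3 9B 9C.
U+1F49D: 4-byte form → F0 9F 92 9D.
U+12310: 4-byte form → F0 92 8C 90.
Concatenated (22 bytes): 75 F0 9F 9A 85 CE A0 F2 AC 8A 9C E3 9B 9C F0 9F 92 9D F0 92 8C 90.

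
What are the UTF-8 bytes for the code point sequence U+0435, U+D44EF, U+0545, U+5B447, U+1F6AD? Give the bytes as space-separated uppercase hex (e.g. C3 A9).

U+0435: 2-byte form → D0 B5.
U+D44EF: 4-byte form → F3 94 93 AF.
U+0545: 2-byte form → D5 85.
U+5B447: 4-byte form → F1 9B 91 87.
U+1F6AD: 4-byte form → F0 9F 9A AD.
Concatenated (16 bytes): D0 B5 F3 94 93 AF D5 85 F1 9B 91 87 F0 9F 9A AD.

D0 B5 F3 94 93 AF D5 85 F1 9B 91 87 F0 9F 9A AD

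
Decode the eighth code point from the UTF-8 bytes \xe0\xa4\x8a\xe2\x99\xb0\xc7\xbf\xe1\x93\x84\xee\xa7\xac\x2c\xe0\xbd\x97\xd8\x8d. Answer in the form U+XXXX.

U+060D

Offset 0: leading byte 0xE0 = 11100000 → 3-byte char #1 = E0 A4 8A.
Offset 3: leading byte 0xE2 = 11100010 → 3-byte char #2 = E2 99 B0.
Offset 6: leading byte 0xC7 = 11000111 → 2-byte char #3 = C7 BF.
Offset 8: leading byte 0xE1 = 11100001 → 3-byte char #4 = E1 93 84.
Offset 11: leading byte 0xEE = 11101110 → 3-byte char #5 = EE A7 AC.
Offset 14: leading byte 0x2C = 00101100 → 1-byte char #6 = 2C.
Offset 15: leading byte 0xE0 = 11100000 → 3-byte char #7 = E0 BD 97.
Offset 18: leading byte 0xD8 = 11011000 → 2-byte char #8 = D8 8D.
Leading byte 0xD8 = 11011000 matches 110xxxxx → 2-byte sequence.
Byte 1: 0xD8 = 11011000, payload 11000 (5 bits).
Byte 2: 0x8D = 10001101 (10xxxxxx ✓), payload 001101.
Concatenate: 11000001101 = 0x60D (11 bits → U+060D).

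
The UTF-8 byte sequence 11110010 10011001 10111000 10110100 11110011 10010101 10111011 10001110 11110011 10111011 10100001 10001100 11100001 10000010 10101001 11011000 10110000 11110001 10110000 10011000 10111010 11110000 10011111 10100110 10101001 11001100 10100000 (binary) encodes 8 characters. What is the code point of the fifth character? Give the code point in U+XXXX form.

U+0630

Offset 0: leading byte 0xF2 = 11110010 → 4-byte char #1 = F2 99 B8 B4.
Offset 4: leading byte 0xF3 = 11110011 → 4-byte char #2 = F3 95 BB 8E.
Offset 8: leading byte 0xF3 = 11110011 → 4-byte char #3 = F3 BB A1 8C.
Offset 12: leading byte 0xE1 = 11100001 → 3-byte char #4 = E1 82 A9.
Offset 15: leading byte 0xD8 = 11011000 → 2-byte char #5 = D8 B0.
Leading byte 0xD8 = 11011000 matches 110xxxxx → 2-byte sequence.
Byte 1: 0xD8 = 11011000, payload 11000 (5 bits).
Byte 2: 0xB0 = 10110000 (10xxxxxx ✓), payload 110000.
Concatenate: 11000110000 = 0x630 (11 bits → U+0630).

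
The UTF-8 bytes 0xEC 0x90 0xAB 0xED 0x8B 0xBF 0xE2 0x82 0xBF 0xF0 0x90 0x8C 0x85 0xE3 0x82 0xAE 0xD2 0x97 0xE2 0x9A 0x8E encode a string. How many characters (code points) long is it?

7

Byte at offset 0: 0xEC = 11101100 → 3-byte char (#1). Advance 3.
Byte at offset 3: 0xED = 11101101 → 3-byte char (#2). Advance 3.
Byte at offset 6: 0xE2 = 11100010 → 3-byte char (#3). Advance 3.
Byte at offset 9: 0xF0 = 11110000 → 4-byte char (#4). Advance 4.
Byte at offset 13: 0xE3 = 11100011 → 3-byte char (#5). Advance 3.
Byte at offset 16: 0xD2 = 11010010 → 2-byte char (#6). Advance 2.
Byte at offset 18: 0xE2 = 11100010 → 3-byte char (#7). Advance 3.
Reached end at offset 21 after 7 code points.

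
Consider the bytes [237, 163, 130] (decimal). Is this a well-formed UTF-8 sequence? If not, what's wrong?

invalid (encodes a surrogate (U+D800–U+DFFF))

Structurally a 3-byte sequence; payload = 0xD8C2.
But 0xD8C2 is in U+D800–U+DFFF, the surrogate range. Surrogates are not Unicode scalar values and are forbidden in UTF-8.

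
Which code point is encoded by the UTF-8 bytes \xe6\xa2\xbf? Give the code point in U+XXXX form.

U+68BF

Leading byte 0xE6 = 11100110 matches 1110xxxx → 3-byte sequence.
Byte 1: 0xE6 = 11100110, payload 0110 (4 bits).
Byte 2: 0xA2 = 10100010 (10xxxxxx ✓), payload 100010.
Byte 3: 0xBF = 10111111 (10xxxxxx ✓), payload 111111.
Concatenate: 0110100010111111 = 0x68BF (16 bits → U+68BF).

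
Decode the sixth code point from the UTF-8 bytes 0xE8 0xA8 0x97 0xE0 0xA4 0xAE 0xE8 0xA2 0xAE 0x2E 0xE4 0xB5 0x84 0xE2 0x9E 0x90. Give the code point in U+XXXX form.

U+2790

Offset 0: leading byte 0xE8 = 11101000 → 3-byte char #1 = E8 A8 97.
Offset 3: leading byte 0xE0 = 11100000 → 3-byte char #2 = E0 A4 AE.
Offset 6: leading byte 0xE8 = 11101000 → 3-byte char #3 = E8 A2 AE.
Offset 9: leading byte 0x2E = 00101110 → 1-byte char #4 = 2E.
Offset 10: leading byte 0xE4 = 11100100 → 3-byte char #5 = E4 B5 84.
Offset 13: leading byte 0xE2 = 11100010 → 3-byte char #6 = E2 9E 90.
Leading byte 0xE2 = 11100010 matches 1110xxxx → 3-byte sequence.
Byte 1: 0xE2 = 11100010, payload 0010 (4 bits).
Byte 2: 0x9E = 10011110 (10xxxxxx ✓), payload 011110.
Byte 3: 0x90 = 10010000 (10xxxxxx ✓), payload 010000.
Concatenate: 0010011110010000 = 0x2790 (16 bits → U+2790).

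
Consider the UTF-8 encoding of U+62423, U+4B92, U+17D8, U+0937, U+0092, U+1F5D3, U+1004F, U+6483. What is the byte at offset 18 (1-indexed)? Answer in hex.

1-indexed offset 18 is 0-indexed offset 17.
U+62423 → 4-byte form F1 A2 90 A3 at offsets 0–3.
U+4B92 → 3-byte form E4 AE 92 at offsets 4–6.
U+17D8 → 3-byte form E1 9F 98 at offsets 7–9.
U+0937 → 3-byte form E0 A4 B7 at offsets 10–12.
U+0092 → 2-byte form C2 92 at offsets 13–14.
U+1F5D3 → 4-byte form F0 9F 97 93 at offsets 15–18.
Offset 17 falls in char 6's range; it's byte 3 of F0 9F 97 93 = 0x97.

0x97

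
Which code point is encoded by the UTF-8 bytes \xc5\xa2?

Leading byte 0xC5 = 11000101 matches 110xxxxx → 2-byte sequence.
Byte 1: 0xC5 = 11000101, payload 00101 (5 bits).
Byte 2: 0xA2 = 10100010 (10xxxxxx ✓), payload 100010.
Concatenate: 00101100010 = 0x162 (11 bits → U+0162).

U+0162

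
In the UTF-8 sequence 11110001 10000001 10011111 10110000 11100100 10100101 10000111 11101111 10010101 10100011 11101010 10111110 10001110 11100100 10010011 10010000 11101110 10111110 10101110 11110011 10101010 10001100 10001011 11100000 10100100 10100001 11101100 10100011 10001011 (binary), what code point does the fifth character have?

Offset 0: leading byte 0xF1 = 11110001 → 4-byte char #1 = F1 81 9F B0.
Offset 4: leading byte 0xE4 = 11100100 → 3-byte char #2 = E4 A5 87.
Offset 7: leading byte 0xEF = 11101111 → 3-byte char #3 = EF 95 A3.
Offset 10: leading byte 0xEA = 11101010 → 3-byte char #4 = EA BE 8E.
Offset 13: leading byte 0xE4 = 11100100 → 3-byte char #5 = E4 93 90.
Leading byte 0xE4 = 11100100 matches 1110xxxx → 3-byte sequence.
Byte 1: 0xE4 = 11100100, payload 0100 (4 bits).
Byte 2: 0x93 = 10010011 (10xxxxxx ✓), payload 010011.
Byte 3: 0x90 = 10010000 (10xxxxxx ✓), payload 010000.
Concatenate: 0100010011010000 = 0x44D0 (16 bits → U+44D0).

U+44D0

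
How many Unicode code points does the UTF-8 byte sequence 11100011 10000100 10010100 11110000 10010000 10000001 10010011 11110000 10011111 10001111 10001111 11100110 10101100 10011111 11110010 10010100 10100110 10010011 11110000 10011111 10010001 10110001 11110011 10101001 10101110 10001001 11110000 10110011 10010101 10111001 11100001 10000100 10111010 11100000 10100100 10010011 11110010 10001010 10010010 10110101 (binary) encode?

Byte at offset 0: 0xE3 = 11100011 → 3-byte char (#1). Advance 3.
Byte at offset 3: 0xF0 = 11110000 → 4-byte char (#2). Advance 4.
Byte at offset 7: 0xF0 = 11110000 → 4-byte char (#3). Advance 4.
Byte at offset 11: 0xE6 = 11100110 → 3-byte char (#4). Advance 3.
Byte at offset 14: 0xF2 = 11110010 → 4-byte char (#5). Advance 4.
Byte at offset 18: 0xF0 = 11110000 → 4-byte char (#6). Advance 4.
Byte at offset 22: 0xF3 = 11110011 → 4-byte char (#7). Advance 4.
Byte at offset 26: 0xF0 = 11110000 → 4-byte char (#8). Advance 4.
Byte at offset 30: 0xE1 = 11100001 → 3-byte char (#9). Advance 3.
Byte at offset 33: 0xE0 = 11100000 → 3-byte char (#10). Advance 3.
Byte at offset 36: 0xF2 = 11110010 → 4-byte char (#11). Advance 4.
Reached end at offset 40 after 11 code points.

11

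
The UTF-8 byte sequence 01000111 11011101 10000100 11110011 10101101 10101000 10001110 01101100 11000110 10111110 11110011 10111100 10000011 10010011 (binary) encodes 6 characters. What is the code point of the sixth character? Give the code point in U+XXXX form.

Offset 0: leading byte 0x47 = 01000111 → 1-byte char #1 = 47.
Offset 1: leading byte 0xDD = 11011101 → 2-byte char #2 = DD 84.
Offset 3: leading byte 0xF3 = 11110011 → 4-byte char #3 = F3 AD A8 8E.
Offset 7: leading byte 0x6C = 01101100 → 1-byte char #4 = 6C.
Offset 8: leading byte 0xC6 = 11000110 → 2-byte char #5 = C6 BE.
Offset 10: leading byte 0xF3 = 11110011 → 4-byte char #6 = F3 BC 83 93.
Leading byte 0xF3 = 11110011 matches 11110xxx → 4-byte sequence.
Byte 1: 0xF3 = 11110011, payload 011 (3 bits).
Byte 2: 0xBC = 10111100 (10xxxxxx ✓), payload 111100.
Byte 3: 0x83 = 10000011 (10xxxxxx ✓), payload 000011.
Byte 4: 0x93 = 10010011 (10xxxxxx ✓), payload 010011.
Concatenate: 011111100000011010011 = 0xFC0D3 (21 bits → U+FC0D3).

U+FC0D3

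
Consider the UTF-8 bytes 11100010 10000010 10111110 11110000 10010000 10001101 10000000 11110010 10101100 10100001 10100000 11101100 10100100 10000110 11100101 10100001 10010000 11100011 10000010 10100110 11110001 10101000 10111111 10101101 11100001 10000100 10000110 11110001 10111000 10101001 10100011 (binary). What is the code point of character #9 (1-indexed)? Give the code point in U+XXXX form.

Offset 0: leading byte 0xE2 = 11100010 → 3-byte char #1 = E2 82 BE.
Offset 3: leading byte 0xF0 = 11110000 → 4-byte char #2 = F0 90 8D 80.
Offset 7: leading byte 0xF2 = 11110010 → 4-byte char #3 = F2 AC A1 A0.
Offset 11: leading byte 0xEC = 11101100 → 3-byte char #4 = EC A4 86.
Offset 14: leading byte 0xE5 = 11100101 → 3-byte char #5 = E5 A1 90.
Offset 17: leading byte 0xE3 = 11100011 → 3-byte char #6 = E3 82 A6.
Offset 20: leading byte 0xF1 = 11110001 → 4-byte char #7 = F1 A8 BF AD.
Offset 24: leading byte 0xE1 = 11100001 → 3-byte char #8 = E1 84 86.
Offset 27: leading byte 0xF1 = 11110001 → 4-byte char #9 = F1 B8 A9 A3.
Leading byte 0xF1 = 11110001 matches 11110xxx → 4-byte sequence.
Byte 1: 0xF1 = 11110001, payload 001 (3 bits).
Byte 2: 0xB8 = 10111000 (10xxxxxx ✓), payload 111000.
Byte 3: 0xA9 = 10101001 (10xxxxxx ✓), payload 101001.
Byte 4: 0xA3 = 10100011 (10xxxxxx ✓), payload 100011.
Concatenate: 001111000101001100011 = 0x78A63 (21 bits → U+78A63).

U+78A63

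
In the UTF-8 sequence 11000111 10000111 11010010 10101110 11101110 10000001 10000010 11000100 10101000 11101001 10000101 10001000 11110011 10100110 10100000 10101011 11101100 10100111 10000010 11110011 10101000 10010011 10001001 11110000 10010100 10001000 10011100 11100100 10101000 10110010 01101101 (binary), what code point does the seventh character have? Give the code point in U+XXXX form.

Offset 0: leading byte 0xC7 = 11000111 → 2-byte char #1 = C7 87.
Offset 2: leading byte 0xD2 = 11010010 → 2-byte char #2 = D2 AE.
Offset 4: leading byte 0xEE = 11101110 → 3-byte char #3 = EE 81 82.
Offset 7: leading byte 0xC4 = 11000100 → 2-byte char #4 = C4 A8.
Offset 9: leading byte 0xE9 = 11101001 → 3-byte char #5 = E9 85 88.
Offset 12: leading byte 0xF3 = 11110011 → 4-byte char #6 = F3 A6 A0 AB.
Offset 16: leading byte 0xEC = 11101100 → 3-byte char #7 = EC A7 82.
Leading byte 0xEC = 11101100 matches 1110xxxx → 3-byte sequence.
Byte 1: 0xEC = 11101100, payload 1100 (4 bits).
Byte 2: 0xA7 = 10100111 (10xxxxxx ✓), payload 100111.
Byte 3: 0x82 = 10000010 (10xxxxxx ✓), payload 000010.
Concatenate: 1100100111000010 = 0xC9C2 (16 bits → U+C9C2).

U+C9C2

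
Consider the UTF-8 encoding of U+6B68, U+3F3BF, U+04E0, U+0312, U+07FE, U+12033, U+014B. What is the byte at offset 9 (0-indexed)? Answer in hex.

0xCC

U+6B68 → 3-byte form E6 AD A8 at offsets 0–2.
U+3F3BF → 4-byte form F0 BF 8E BF at offsets 3–6.
U+04E0 → 2-byte form D3 A0 at offsets 7–8.
U+0312 → 2-byte form CC 92 at offsets 9–10.
Offset 9 falls in char 4's range; it's byte 1 of CC 92 = 0xCC.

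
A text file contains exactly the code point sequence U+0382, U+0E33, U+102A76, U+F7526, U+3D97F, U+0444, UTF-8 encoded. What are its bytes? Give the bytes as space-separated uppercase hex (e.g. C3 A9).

CE 82 E0 B8 B3 F4 82 A9 B6 F3 B7 94 A6 F0 BD A5 BF D1 84

U+0382: 2-byte form → CE 82.
U+0E33: 3-byte form → E0 B8 B3.
U+102A76: 4-byte form → F4 82 A9 B6.
U+F7526: 4-byte form → F3 B7 94 A6.
U+3D97F: 4-byte form → F0 BD A5 BF.
U+0444: 2-byte form → D1 84.
Concatenated (19 bytes): CE 82 E0 B8 B3 F4 82 A9 B6 F3 B7 94 A6 F0 BD A5 BF D1 84.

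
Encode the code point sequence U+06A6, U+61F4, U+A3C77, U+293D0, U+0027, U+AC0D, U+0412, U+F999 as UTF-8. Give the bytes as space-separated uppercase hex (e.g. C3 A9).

DA A6 E6 87 B4 F2 A3 B1 B7 F0 A9 8F 90 27 EA B0 8D D0 92 EF A6 99

U+06A6: 2-byte form → DA A6.
U+61F4: 3-byte form → E6 87 B4.
U+A3C77: 4-byte form → F2 A3 B1 B7.
U+293D0: 4-byte form → F0 A9 8F 90.
U+0027: 1-byte form → 27.
U+AC0D: 3-byte form → EA B0 8D.
U+0412: 2-byte form → D0 92.
U+F999: 3-byte form → EF A6 99.
Concatenated (22 bytes): DA A6 E6 87 B4 F2 A3 B1 B7 F0 A9 8F 90 27 EA B0 8D D0 92 EF A6 99.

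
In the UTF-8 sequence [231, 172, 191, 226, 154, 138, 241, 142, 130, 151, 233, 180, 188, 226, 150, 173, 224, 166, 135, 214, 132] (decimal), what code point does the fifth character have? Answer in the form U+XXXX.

U+25AD

Offset 0: leading byte 0xE7 = 11100111 → 3-byte char #1 = E7 AC BF.
Offset 3: leading byte 0xE2 = 11100010 → 3-byte char #2 = E2 9A 8A.
Offset 6: leading byte 0xF1 = 11110001 → 4-byte char #3 = F1 8E 82 97.
Offset 10: leading byte 0xE9 = 11101001 → 3-byte char #4 = E9 B4 BC.
Offset 13: leading byte 0xE2 = 11100010 → 3-byte char #5 = E2 96 AD.
Leading byte 0xE2 = 11100010 matches 1110xxxx → 3-byte sequence.
Byte 1: 0xE2 = 11100010, payload 0010 (4 bits).
Byte 2: 0x96 = 10010110 (10xxxxxx ✓), payload 010110.
Byte 3: 0xAD = 10101101 (10xxxxxx ✓), payload 101101.
Concatenate: 0010010110101101 = 0x25AD (16 bits → U+25AD).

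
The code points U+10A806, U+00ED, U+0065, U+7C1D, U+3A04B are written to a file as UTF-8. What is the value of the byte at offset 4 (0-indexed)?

0xC3

U+10A806 → 4-byte form F4 8A A0 86 at offsets 0–3.
U+00ED → 2-byte form C3 AD at offsets 4–5.
Offset 4 falls in char 2's range; it's byte 1 of C3 AD = 0xC3.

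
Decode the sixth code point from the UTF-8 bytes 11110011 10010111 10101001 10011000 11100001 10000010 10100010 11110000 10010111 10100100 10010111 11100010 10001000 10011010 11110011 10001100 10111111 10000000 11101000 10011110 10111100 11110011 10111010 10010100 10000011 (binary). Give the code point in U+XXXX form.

Offset 0: leading byte 0xF3 = 11110011 → 4-byte char #1 = F3 97 A9 98.
Offset 4: leading byte 0xE1 = 11100001 → 3-byte char #2 = E1 82 A2.
Offset 7: leading byte 0xF0 = 11110000 → 4-byte char #3 = F0 97 A4 97.
Offset 11: leading byte 0xE2 = 11100010 → 3-byte char #4 = E2 88 9A.
Offset 14: leading byte 0xF3 = 11110011 → 4-byte char #5 = F3 8C BF 80.
Offset 18: leading byte 0xE8 = 11101000 → 3-byte char #6 = E8 9E BC.
Leading byte 0xE8 = 11101000 matches 1110xxxx → 3-byte sequence.
Byte 1: 0xE8 = 11101000, payload 1000 (4 bits).
Byte 2: 0x9E = 10011110 (10xxxxxx ✓), payload 011110.
Byte 3: 0xBC = 10111100 (10xxxxxx ✓), payload 111100.
Concatenate: 1000011110111100 = 0x87BC (16 bits → U+87BC).

U+87BC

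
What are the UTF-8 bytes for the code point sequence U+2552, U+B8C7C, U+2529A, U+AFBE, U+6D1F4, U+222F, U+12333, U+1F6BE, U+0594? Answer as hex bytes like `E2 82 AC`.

U+2552: 3-byte form → E2 95 92.
U+B8C7C: 4-byte form → F2 B8 B1 BC.
U+2529A: 4-byte form → F0 A5 8A 9A.
U+AFBE: 3-byte form → EA BE BE.
U+6D1F4: 4-byte form → F1 AD 87 B4.
U+222F: 3-byte form → E2 88 AF.
U+12333: 4-byte form → F0 92 8C B3.
U+1F6BE: 4-byte form → F0 9F 9A BE.
U+0594: 2-byte form → D6 94.
Concatenated (31 bytes): E2 95 92 F2 B8 B1 BC F0 A5 8A 9A EA BE BE F1 AD 87 B4 E2 88 AF F0 92 8C B3 F0 9F 9A BE D6 94.

E2 95 92 F2 B8 B1 BC F0 A5 8A 9A EA BE BE F1 AD 87 B4 E2 88 AF F0 92 8C B3 F0 9F 9A BE D6 94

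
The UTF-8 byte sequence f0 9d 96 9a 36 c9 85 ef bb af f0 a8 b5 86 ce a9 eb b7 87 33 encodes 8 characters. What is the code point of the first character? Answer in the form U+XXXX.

U+1D59A

Offset 0: leading byte 0xF0 = 11110000 → 4-byte char #1 = F0 9D 96 9A.
Leading byte 0xF0 = 11110000 matches 11110xxx → 4-byte sequence.
Byte 1: 0xF0 = 11110000, payload 000 (3 bits).
Byte 2: 0x9D = 10011101 (10xxxxxx ✓), payload 011101.
Byte 3: 0x96 = 10010110 (10xxxxxx ✓), payload 010110.
Byte 4: 0x9A = 10011010 (10xxxxxx ✓), payload 011010.
Concatenate: 000011101010110011010 = 0x1D59A (21 bits → U+1D59A).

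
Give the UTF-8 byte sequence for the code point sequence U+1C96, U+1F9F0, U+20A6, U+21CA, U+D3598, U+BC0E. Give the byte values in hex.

E1 B2 96 F0 9F A7 B0 E2 82 A6 E2 87 8A F3 93 96 98 EB B0 8E

U+1C96: 3-byte form → E1 B2 96.
U+1F9F0: 4-byte form → F0 9F A7 B0.
U+20A6: 3-byte form → E2 82 A6.
U+21CA: 3-byte form → E2 87 8A.
U+D3598: 4-byte form → F3 93 96 98.
U+BC0E: 3-byte form → EB B0 8E.
Concatenated (20 bytes): E1 B2 96 F0 9F A7 B0 E2 82 A6 E2 87 8A F3 93 96 98 EB B0 8E.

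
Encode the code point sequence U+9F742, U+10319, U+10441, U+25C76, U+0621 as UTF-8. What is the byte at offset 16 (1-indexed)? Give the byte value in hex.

0xB6

1-indexed offset 16 is 0-indexed offset 15.
U+9F742 → 4-byte form F2 9F 9D 82 at offsets 0–3.
U+10319 → 4-byte form F0 90 8C 99 at offsets 4–7.
U+10441 → 4-byte form F0 90 91 81 at offsets 8–11.
U+25C76 → 4-byte form F0 A5 B1 B6 at offsets 12–15.
Offset 15 falls in char 4's range; it's byte 4 of F0 A5 B1 B6 = 0xB6.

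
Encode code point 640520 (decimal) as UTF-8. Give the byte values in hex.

U+9C608 = 0x9C608 = 640520 decimal. In range U+10000–U+10FFFF → 4-byte form: 11110xxx 10xxxxxx 10xxxxxx 10xxxxxx.
Binary (21 bits): 010011100011000001000.
Split 3+6+6+6: 010 | 011100 | 011000 | 001000.
Byte 1: 11110010 = 0xF2.
Byte 2: 10011100 = 0x9C.
Byte 3: 10011000 = 0x98.
Byte 4: 10001000 = 0x88.

F2 9C 98 88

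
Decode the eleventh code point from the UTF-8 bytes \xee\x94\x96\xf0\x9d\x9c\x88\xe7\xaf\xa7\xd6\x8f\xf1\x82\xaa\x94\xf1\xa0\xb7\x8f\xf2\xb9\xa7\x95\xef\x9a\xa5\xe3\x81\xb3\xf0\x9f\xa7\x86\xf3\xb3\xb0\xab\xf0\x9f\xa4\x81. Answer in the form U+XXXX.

Offset 0: leading byte 0xEE = 11101110 → 3-byte char #1 = EE 94 96.
Offset 3: leading byte 0xF0 = 11110000 → 4-byte char #2 = F0 9D 9C 88.
Offset 7: leading byte 0xE7 = 11100111 → 3-byte char #3 = E7 AF A7.
Offset 10: leading byte 0xD6 = 11010110 → 2-byte char #4 = D6 8F.
Offset 12: leading byte 0xF1 = 11110001 → 4-byte char #5 = F1 82 AA 94.
Offset 16: leading byte 0xF1 = 11110001 → 4-byte char #6 = F1 A0 B7 8F.
Offset 20: leading byte 0xF2 = 11110010 → 4-byte char #7 = F2 B9 A7 95.
Offset 24: leading byte 0xEF = 11101111 → 3-byte char #8 = EF 9A A5.
Offset 27: leading byte 0xE3 = 11100011 → 3-byte char #9 = E3 81 B3.
Offset 30: leading byte 0xF0 = 11110000 → 4-byte char #10 = F0 9F A7 86.
Offset 34: leading byte 0xF3 = 11110011 → 4-byte char #11 = F3 B3 B0 AB.
Leading byte 0xF3 = 11110011 matches 11110xxx → 4-byte sequence.
Byte 1: 0xF3 = 11110011, payload 011 (3 bits).
Byte 2: 0xB3 = 10110011 (10xxxxxx ✓), payload 110011.
Byte 3: 0xB0 = 10110000 (10xxxxxx ✓), payload 110000.
Byte 4: 0xAB = 10101011 (10xxxxxx ✓), payload 101011.
Concatenate: 011110011110000101011 = 0xF3C2B (21 bits → U+F3C2B).

U+F3C2B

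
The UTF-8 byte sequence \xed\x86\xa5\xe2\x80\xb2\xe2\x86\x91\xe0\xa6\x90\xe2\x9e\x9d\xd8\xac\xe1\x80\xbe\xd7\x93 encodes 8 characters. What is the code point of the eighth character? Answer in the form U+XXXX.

U+05D3

Offset 0: leading byte 0xED = 11101101 → 3-byte char #1 = ED 86 A5.
Offset 3: leading byte 0xE2 = 11100010 → 3-byte char #2 = E2 80 B2.
Offset 6: leading byte 0xE2 = 11100010 → 3-byte char #3 = E2 86 91.
Offset 9: leading byte 0xE0 = 11100000 → 3-byte char #4 = E0 A6 90.
Offset 12: leading byte 0xE2 = 11100010 → 3-byte char #5 = E2 9E 9D.
Offset 15: leading byte 0xD8 = 11011000 → 2-byte char #6 = D8 AC.
Offset 17: leading byte 0xE1 = 11100001 → 3-byte char #7 = E1 80 BE.
Offset 20: leading byte 0xD7 = 11010111 → 2-byte char #8 = D7 93.
Leading byte 0xD7 = 11010111 matches 110xxxxx → 2-byte sequence.
Byte 1: 0xD7 = 11010111, payload 10111 (5 bits).
Byte 2: 0x93 = 10010011 (10xxxxxx ✓), payload 010011.
Concatenate: 10111010011 = 0x5D3 (11 bits → U+05D3).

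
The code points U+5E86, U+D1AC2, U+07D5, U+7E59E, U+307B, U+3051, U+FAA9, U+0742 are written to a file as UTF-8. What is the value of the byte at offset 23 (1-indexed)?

0xDD

1-indexed offset 23 is 0-indexed offset 22.
U+5E86 → 3-byte form E5 BA 86 at offsets 0–2.
U+D1AC2 → 4-byte form F3 91 AB 82 at offsets 3–6.
U+07D5 → 2-byte form DF 95 at offsets 7–8.
U+7E59E → 4-byte form F1 BE 96 9E at offsets 9–12.
U+307B → 3-byte form E3 81 BB at offsets 13–15.
U+3051 → 3-byte form E3 81 91 at offsets 16–18.
U+FAA9 → 3-byte form EF AA A9 at offsets 19–21.
U+0742 → 2-byte form DD 82 at offsets 22–23.
Offset 22 falls in char 8's range; it's byte 1 of DD 82 = 0xDD.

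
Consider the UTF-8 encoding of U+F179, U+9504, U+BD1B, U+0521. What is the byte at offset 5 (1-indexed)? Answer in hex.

1-indexed offset 5 is 0-indexed offset 4.
U+F179 → 3-byte form EF 85 B9 at offsets 0–2.
U+9504 → 3-byte form E9 94 84 at offsets 3–5.
Offset 4 falls in char 2's range; it's byte 2 of E9 94 84 = 0x94.

0x94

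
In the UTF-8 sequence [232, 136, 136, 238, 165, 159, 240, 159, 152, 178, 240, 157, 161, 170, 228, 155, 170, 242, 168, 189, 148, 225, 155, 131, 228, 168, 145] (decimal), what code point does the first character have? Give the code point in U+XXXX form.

Offset 0: leading byte 0xE8 = 11101000 → 3-byte char #1 = E8 88 88.
Leading byte 0xE8 = 11101000 matches 1110xxxx → 3-byte sequence.
Byte 1: 0xE8 = 11101000, payload 1000 (4 bits).
Byte 2: 0x88 = 10001000 (10xxxxxx ✓), payload 001000.
Byte 3: 0x88 = 10001000 (10xxxxxx ✓), payload 001000.
Concatenate: 1000001000001000 = 0x8208 (16 bits → U+8208).

U+8208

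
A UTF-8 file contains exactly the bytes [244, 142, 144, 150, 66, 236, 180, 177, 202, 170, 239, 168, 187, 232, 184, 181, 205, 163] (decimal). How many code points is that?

Byte at offset 0: 0xF4 = 11110100 → 4-byte char (#1). Advance 4.
Byte at offset 4: 0x42 = 01000010 → 1-byte char (#2). Advance 1.
Byte at offset 5: 0xEC = 11101100 → 3-byte char (#3). Advance 3.
Byte at offset 8: 0xCA = 11001010 → 2-byte char (#4). Advance 2.
Byte at offset 10: 0xEF = 11101111 → 3-byte char (#5). Advance 3.
Byte at offset 13: 0xE8 = 11101000 → 3-byte char (#6). Advance 3.
Byte at offset 16: 0xCD = 11001101 → 2-byte char (#7). Advance 2.
Reached end at offset 18 after 7 code points.

7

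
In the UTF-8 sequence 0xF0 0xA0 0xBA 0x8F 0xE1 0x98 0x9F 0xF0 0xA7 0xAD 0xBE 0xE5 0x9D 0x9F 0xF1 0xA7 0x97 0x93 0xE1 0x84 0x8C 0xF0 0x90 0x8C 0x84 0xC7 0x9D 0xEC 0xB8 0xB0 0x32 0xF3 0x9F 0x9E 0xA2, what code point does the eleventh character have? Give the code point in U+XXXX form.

U+DF7A2

Offset 0: leading byte 0xF0 = 11110000 → 4-byte char #1 = F0 A0 BA 8F.
Offset 4: leading byte 0xE1 = 11100001 → 3-byte char #2 = E1 98 9F.
Offset 7: leading byte 0xF0 = 11110000 → 4-byte char #3 = F0 A7 AD BE.
Offset 11: leading byte 0xE5 = 11100101 → 3-byte char #4 = E5 9D 9F.
Offset 14: leading byte 0xF1 = 11110001 → 4-byte char #5 = F1 A7 97 93.
Offset 18: leading byte 0xE1 = 11100001 → 3-byte char #6 = E1 84 8C.
Offset 21: leading byte 0xF0 = 11110000 → 4-byte char #7 = F0 90 8C 84.
Offset 25: leading byte 0xC7 = 11000111 → 2-byte char #8 = C7 9D.
Offset 27: leading byte 0xEC = 11101100 → 3-byte char #9 = EC B8 B0.
Offset 30: leading byte 0x32 = 00110010 → 1-byte char #10 = 32.
Offset 31: leading byte 0xF3 = 11110011 → 4-byte char #11 = F3 9F 9E A2.
Leading byte 0xF3 = 11110011 matches 11110xxx → 4-byte sequence.
Byte 1: 0xF3 = 11110011, payload 011 (3 bits).
Byte 2: 0x9F = 10011111 (10xxxxxx ✓), payload 011111.
Byte 3: 0x9E = 10011110 (10xxxxxx ✓), payload 011110.
Byte 4: 0xA2 = 10100010 (10xxxxxx ✓), payload 100010.
Concatenate: 011011111011110100010 = 0xDF7A2 (21 bits → U+DF7A2).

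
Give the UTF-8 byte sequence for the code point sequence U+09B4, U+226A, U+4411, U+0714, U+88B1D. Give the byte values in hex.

U+09B4: 3-byte form → E0 A6 B4.
U+226A: 3-byte form → E2 89 AA.
U+4411: 3-byte form → E4 90 91.
U+0714: 2-byte form → DC 94.
U+88B1D: 4-byte form → F2 88 AC 9D.
Concatenated (15 bytes): E0 A6 B4 E2 89 AA E4 90 91 DC 94 F2 88 AC 9D.

E0 A6 B4 E2 89 AA E4 90 91 DC 94 F2 88 AC 9D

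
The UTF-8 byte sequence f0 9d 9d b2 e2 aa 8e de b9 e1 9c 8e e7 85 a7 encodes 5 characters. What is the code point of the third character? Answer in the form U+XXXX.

Offset 0: leading byte 0xF0 = 11110000 → 4-byte char #1 = F0 9D 9D B2.
Offset 4: leading byte 0xE2 = 11100010 → 3-byte char #2 = E2 AA 8E.
Offset 7: leading byte 0xDE = 11011110 → 2-byte char #3 = DE B9.
Leading byte 0xDE = 11011110 matches 110xxxxx → 2-byte sequence.
Byte 1: 0xDE = 11011110, payload 11110 (5 bits).
Byte 2: 0xB9 = 10111001 (10xxxxxx ✓), payload 111001.
Concatenate: 11110111001 = 0x7B9 (11 bits → U+07B9).

U+07B9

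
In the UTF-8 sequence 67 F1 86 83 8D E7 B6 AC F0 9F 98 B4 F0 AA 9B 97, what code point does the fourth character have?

U+1F634

Offset 0: leading byte 0x67 = 01100111 → 1-byte char #1 = 67.
Offset 1: leading byte 0xF1 = 11110001 → 4-byte char #2 = F1 86 83 8D.
Offset 5: leading byte 0xE7 = 11100111 → 3-byte char #3 = E7 B6 AC.
Offset 8: leading byte 0xF0 = 11110000 → 4-byte char #4 = F0 9F 98 B4.
Leading byte 0xF0 = 11110000 matches 11110xxx → 4-byte sequence.
Byte 1: 0xF0 = 11110000, payload 000 (3 bits).
Byte 2: 0x9F = 10011111 (10xxxxxx ✓), payload 011111.
Byte 3: 0x98 = 10011000 (10xxxxxx ✓), payload 011000.
Byte 4: 0xB4 = 10110100 (10xxxxxx ✓), payload 110100.
Concatenate: 000011111011000110100 = 0x1F634 (21 bits → U+1F634).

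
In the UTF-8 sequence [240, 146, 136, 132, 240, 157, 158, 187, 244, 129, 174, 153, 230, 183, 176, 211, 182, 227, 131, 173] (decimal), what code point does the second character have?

U+1D7BB

Offset 0: leading byte 0xF0 = 11110000 → 4-byte char #1 = F0 92 88 84.
Offset 4: leading byte 0xF0 = 11110000 → 4-byte char #2 = F0 9D 9E BB.
Leading byte 0xF0 = 11110000 matches 11110xxx → 4-byte sequence.
Byte 1: 0xF0 = 11110000, payload 000 (3 bits).
Byte 2: 0x9D = 10011101 (10xxxxxx ✓), payload 011101.
Byte 3: 0x9E = 10011110 (10xxxxxx ✓), payload 011110.
Byte 4: 0xBB = 10111011 (10xxxxxx ✓), payload 111011.
Concatenate: 000011101011110111011 = 0x1D7BB (21 bits → U+1D7BB).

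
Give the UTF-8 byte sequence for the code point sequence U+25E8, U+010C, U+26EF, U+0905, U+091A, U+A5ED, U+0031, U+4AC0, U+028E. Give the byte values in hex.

U+25E8: 3-byte form → E2 97 A8.
U+010C: 2-byte form → C4 8C.
U+26EF: 3-byte form → E2 9B AF.
U+0905: 3-byte form → E0 A4 85.
U+091A: 3-byte form → E0 A4 9A.
U+A5ED: 3-byte form → EA 97 AD.
U+0031: 1-byte form → 31.
U+4AC0: 3-byte form → E4 AB 80.
U+028E: 2-byte form → CA 8E.
Concatenated (23 bytes): E2 97 A8 C4 8C E2 9B AF E0 A4 85 E0 A4 9A EA 97 AD 31 E4 AB 80 CA 8E.

E2 97 A8 C4 8C E2 9B AF E0 A4 85 E0 A4 9A EA 97 AD 31 E4 AB 80 CA 8E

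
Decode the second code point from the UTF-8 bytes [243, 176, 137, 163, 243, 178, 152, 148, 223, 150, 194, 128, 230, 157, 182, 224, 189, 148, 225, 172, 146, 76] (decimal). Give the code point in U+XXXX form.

Offset 0: leading byte 0xF3 = 11110011 → 4-byte char #1 = F3 B0 89 A3.
Offset 4: leading byte 0xF3 = 11110011 → 4-byte char #2 = F3 B2 98 94.
Leading byte 0xF3 = 11110011 matches 11110xxx → 4-byte sequence.
Byte 1: 0xF3 = 11110011, payload 011 (3 bits).
Byte 2: 0xB2 = 10110010 (10xxxxxx ✓), payload 110010.
Byte 3: 0x98 = 10011000 (10xxxxxx ✓), payload 011000.
Byte 4: 0x94 = 10010100 (10xxxxxx ✓), payload 010100.
Concatenate: 011110010011000010100 = 0xF2614 (21 bits → U+F2614).

U+F2614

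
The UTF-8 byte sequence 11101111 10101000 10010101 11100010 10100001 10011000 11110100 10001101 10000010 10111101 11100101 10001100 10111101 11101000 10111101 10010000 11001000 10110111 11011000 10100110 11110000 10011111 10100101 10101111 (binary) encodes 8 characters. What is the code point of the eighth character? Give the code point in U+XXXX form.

Offset 0: leading byte 0xEF = 11101111 → 3-byte char #1 = EF A8 95.
Offset 3: leading byte 0xE2 = 11100010 → 3-byte char #2 = E2 A1 98.
Offset 6: leading byte 0xF4 = 11110100 → 4-byte char #3 = F4 8D 82 BD.
Offset 10: leading byte 0xE5 = 11100101 → 3-byte char #4 = E5 8C BD.
Offset 13: leading byte 0xE8 = 11101000 → 3-byte char #5 = E8 BD 90.
Offset 16: leading byte 0xC8 = 11001000 → 2-byte char #6 = C8 B7.
Offset 18: leading byte 0xD8 = 11011000 → 2-byte char #7 = D8 A6.
Offset 20: leading byte 0xF0 = 11110000 → 4-byte char #8 = F0 9F A5 AF.
Leading byte 0xF0 = 11110000 matches 11110xxx → 4-byte sequence.
Byte 1: 0xF0 = 11110000, payload 000 (3 bits).
Byte 2: 0x9F = 10011111 (10xxxxxx ✓), payload 011111.
Byte 3: 0xA5 = 10100101 (10xxxxxx ✓), payload 100101.
Byte 4: 0xAF = 10101111 (10xxxxxx ✓), payload 101111.
Concatenate: 000011111100101101111 = 0x1F96F (21 bits → U+1F96F).

U+1F96F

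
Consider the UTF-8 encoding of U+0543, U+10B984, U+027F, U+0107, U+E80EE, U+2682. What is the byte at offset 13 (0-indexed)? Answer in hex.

U+0543 → 2-byte form D5 83 at offsets 0–1.
U+10B984 → 4-byte form F4 8B A6 84 at offsets 2–5.
U+027F → 2-byte form C9 BF at offsets 6–7.
U+0107 → 2-byte form C4 87 at offsets 8–9.
U+E80EE → 4-byte form F3 A8 83 AE at offsets 10–13.
Offset 13 falls in char 5's range; it's byte 4 of F3 A8 83 AE = 0xAE.

0xAE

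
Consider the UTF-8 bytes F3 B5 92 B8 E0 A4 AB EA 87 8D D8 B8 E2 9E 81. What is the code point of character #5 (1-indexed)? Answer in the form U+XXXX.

U+2781

Offset 0: leading byte 0xF3 = 11110011 → 4-byte char #1 = F3 B5 92 B8.
Offset 4: leading byte 0xE0 = 11100000 → 3-byte char #2 = E0 A4 AB.
Offset 7: leading byte 0xEA = 11101010 → 3-byte char #3 = EA 87 8D.
Offset 10: leading byte 0xD8 = 11011000 → 2-byte char #4 = D8 B8.
Offset 12: leading byte 0xE2 = 11100010 → 3-byte char #5 = E2 9E 81.
Leading byte 0xE2 = 11100010 matches 1110xxxx → 3-byte sequence.
Byte 1: 0xE2 = 11100010, payload 0010 (4 bits).
Byte 2: 0x9E = 10011110 (10xxxxxx ✓), payload 011110.
Byte 3: 0x81 = 10000001 (10xxxxxx ✓), payload 000001.
Concatenate: 0010011110000001 = 0x2781 (16 bits → U+2781).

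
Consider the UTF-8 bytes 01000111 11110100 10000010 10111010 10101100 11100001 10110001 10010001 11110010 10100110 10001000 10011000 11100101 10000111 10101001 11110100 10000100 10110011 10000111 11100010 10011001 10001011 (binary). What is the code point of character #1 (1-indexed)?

Offset 0: leading byte 0x47 = 01000111 → 1-byte char #1 = 47.
Leading byte 0x47 = 01000111 matches 0xxxxxxx → 1-byte sequence.
Byte 1: 0x47 = 01000111, payload 1000111 (7 bits).
Concatenate: 1000111 = 0x47 (7 bits → U+0047).

U+0047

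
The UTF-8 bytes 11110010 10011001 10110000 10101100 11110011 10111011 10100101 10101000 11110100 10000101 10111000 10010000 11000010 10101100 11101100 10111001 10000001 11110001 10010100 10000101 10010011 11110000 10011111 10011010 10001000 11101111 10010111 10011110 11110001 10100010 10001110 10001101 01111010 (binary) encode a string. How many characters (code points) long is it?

10

Byte at offset 0: 0xF2 = 11110010 → 4-byte char (#1). Advance 4.
Byte at offset 4: 0xF3 = 11110011 → 4-byte char (#2). Advance 4.
Byte at offset 8: 0xF4 = 11110100 → 4-byte char (#3). Advance 4.
Byte at offset 12: 0xC2 = 11000010 → 2-byte char (#4). Advance 2.
Byte at offset 14: 0xEC = 11101100 → 3-byte char (#5). Advance 3.
Byte at offset 17: 0xF1 = 11110001 → 4-byte char (#6). Advance 4.
Byte at offset 21: 0xF0 = 11110000 → 4-byte char (#7). Advance 4.
Byte at offset 25: 0xEF = 11101111 → 3-byte char (#8). Advance 3.
Byte at offset 28: 0xF1 = 11110001 → 4-byte char (#9). Advance 4.
Byte at offset 32: 0x7A = 01111010 → 1-byte char (#10). Advance 1.
Reached end at offset 33 after 10 code points.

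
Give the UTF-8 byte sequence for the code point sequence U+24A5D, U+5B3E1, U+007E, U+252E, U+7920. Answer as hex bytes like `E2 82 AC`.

U+24A5D: 4-byte form → F0 A4 A9 9D.
U+5B3E1: 4-byte form → F1 9B 8F A1.
U+007E: 1-byte form → 7E.
U+252E: 3-byte form → E2 94 AE.
U+7920: 3-byte form → E7 A4 A0.
Concatenated (15 bytes): F0 A4 A9 9D F1 9B 8F A1 7E E2 94 AE E7 A4 A0.

F0 A4 A9 9D F1 9B 8F A1 7E E2 94 AE E7 A4 A0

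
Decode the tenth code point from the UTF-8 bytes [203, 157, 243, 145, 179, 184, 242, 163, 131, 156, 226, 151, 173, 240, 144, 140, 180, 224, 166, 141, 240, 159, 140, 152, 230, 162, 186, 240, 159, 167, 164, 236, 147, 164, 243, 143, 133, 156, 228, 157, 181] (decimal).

U+C4E4

Offset 0: leading byte 0xCB = 11001011 → 2-byte char #1 = CB 9D.
Offset 2: leading byte 0xF3 = 11110011 → 4-byte char #2 = F3 91 B3 B8.
Offset 6: leading byte 0xF2 = 11110010 → 4-byte char #3 = F2 A3 83 9C.
Offset 10: leading byte 0xE2 = 11100010 → 3-byte char #4 = E2 97 AD.
Offset 13: leading byte 0xF0 = 11110000 → 4-byte char #5 = F0 90 8C B4.
Offset 17: leading byte 0xE0 = 11100000 → 3-byte char #6 = E0 A6 8D.
Offset 20: leading byte 0xF0 = 11110000 → 4-byte char #7 = F0 9F 8C 98.
Offset 24: leading byte 0xE6 = 11100110 → 3-byte char #8 = E6 A2 BA.
Offset 27: leading byte 0xF0 = 11110000 → 4-byte char #9 = F0 9F A7 A4.
Offset 31: leading byte 0xEC = 11101100 → 3-byte char #10 = EC 93 A4.
Leading byte 0xEC = 11101100 matches 1110xxxx → 3-byte sequence.
Byte 1: 0xEC = 11101100, payload 1100 (4 bits).
Byte 2: 0x93 = 10010011 (10xxxxxx ✓), payload 010011.
Byte 3: 0xA4 = 10100100 (10xxxxxx ✓), payload 100100.
Concatenate: 1100010011100100 = 0xC4E4 (16 bits → U+C4E4).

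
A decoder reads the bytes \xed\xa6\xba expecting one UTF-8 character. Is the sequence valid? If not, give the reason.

invalid (encodes a surrogate (U+D800–U+DFFF))

Structurally a 3-byte sequence; payload = 0xD9BA.
But 0xD9BA is in U+D800–U+DFFF, the surrogate range. Surrogates are not Unicode scalar values and are forbidden in UTF-8.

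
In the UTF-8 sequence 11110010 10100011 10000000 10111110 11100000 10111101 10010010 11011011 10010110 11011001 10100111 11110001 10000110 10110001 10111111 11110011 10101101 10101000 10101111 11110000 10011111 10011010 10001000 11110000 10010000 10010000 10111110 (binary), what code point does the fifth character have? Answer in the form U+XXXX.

Offset 0: leading byte 0xF2 = 11110010 → 4-byte char #1 = F2 A3 80 BE.
Offset 4: leading byte 0xE0 = 11100000 → 3-byte char #2 = E0 BD 92.
Offset 7: leading byte 0xDB = 11011011 → 2-byte char #3 = DB 96.
Offset 9: leading byte 0xD9 = 11011001 → 2-byte char #4 = D9 A7.
Offset 11: leading byte 0xF1 = 11110001 → 4-byte char #5 = F1 86 B1 BF.
Leading byte 0xF1 = 11110001 matches 11110xxx → 4-byte sequence.
Byte 1: 0xF1 = 11110001, payload 001 (3 bits).
Byte 2: 0x86 = 10000110 (10xxxxxx ✓), payload 000110.
Byte 3: 0xB1 = 10110001 (10xxxxxx ✓), payload 110001.
Byte 4: 0xBF = 10111111 (10xxxxxx ✓), payload 111111.
Concatenate: 001000110110001111111 = 0x46C7F (21 bits → U+46C7F).

U+46C7F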